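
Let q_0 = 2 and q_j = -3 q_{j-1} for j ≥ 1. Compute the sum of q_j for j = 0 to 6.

1094

q_1 = -3*2 = -6
q_2 = -3*(-6) = 18
q_3 = -3*18 = -54
q_4 = -3*(-54) = 162
q_5 = -3*162 = -486
q_6 = -3*(-486) = 1458
Sum = 2 + (-6) + 18 + (-54) + 162 + (-486) + 1458 = 1094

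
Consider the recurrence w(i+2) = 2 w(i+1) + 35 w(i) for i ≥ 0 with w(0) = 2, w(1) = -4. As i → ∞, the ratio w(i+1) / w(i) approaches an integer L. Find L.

7

The characteristic equation is r^2 - 2r - 35 = 0, which factors as (r - 7)(r + 5) = 0.
So the roots are 7 and -5. Since |7| > |-5| and the coefficient of 7^i is non-zero, the ratio tends to 7.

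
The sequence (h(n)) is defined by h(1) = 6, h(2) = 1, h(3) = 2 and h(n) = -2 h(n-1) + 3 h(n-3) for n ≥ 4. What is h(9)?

h(4) = -2*2 + 3*6 = 14
h(5) = -2*14 + 3*1 = -25
h(6) = -2*(-25) + 3*2 = 56
h(7) = -2*56 + 3*14 = -70
h(8) = -2*(-70) + 3*(-25) = 65
h(9) = -2*65 + 3*56 = 38

38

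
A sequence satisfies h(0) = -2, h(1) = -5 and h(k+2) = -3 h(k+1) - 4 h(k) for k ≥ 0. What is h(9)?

h(2) = -3·(-5) - 4·(-2) = 23
h(3) = -3·23 - 4·(-5) = -49
h(4) = -3·(-49) - 4·23 = 55
h(5) = -3·55 - 4·(-49) = 31
h(6) = -3·31 - 4·55 = -313
h(7) = -3·(-313) - 4·31 = 815
h(8) = -3·815 - 4·(-313) = -1193
h(9) = -3·(-1193) - 4·815 = 319

319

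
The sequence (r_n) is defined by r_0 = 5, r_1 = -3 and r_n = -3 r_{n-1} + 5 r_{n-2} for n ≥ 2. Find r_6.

9049

r_2 = -3(-3) + 5(5) = 34
r_3 = -3(34) + 5(-3) = -117
r_4 = -3(-117) + 5(34) = 521
r_5 = -3(521) + 5(-117) = -2148
r_6 = -3(-2148) + 5(521) = 9049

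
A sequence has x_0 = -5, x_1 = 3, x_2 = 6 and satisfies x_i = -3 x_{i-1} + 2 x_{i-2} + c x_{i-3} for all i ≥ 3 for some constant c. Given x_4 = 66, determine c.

1

x_3 = -12 - 5c
x_4 = 48 + 18c
So 48 + 18c = 66, giving c = 1.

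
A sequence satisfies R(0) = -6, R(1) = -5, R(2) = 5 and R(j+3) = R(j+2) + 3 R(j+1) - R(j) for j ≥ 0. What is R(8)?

186

R(3) = 5 + 3*(-5) - (-6) = -4
R(4) = (-4) + 3*5 - (-5) = 16
R(5) = 16 + 3*(-4) - 5 = -1
R(6) = (-1) + 3*16 - (-4) = 51
R(7) = 51 + 3*(-1) - 16 = 32
R(8) = 32 + 3*51 - (-1) = 186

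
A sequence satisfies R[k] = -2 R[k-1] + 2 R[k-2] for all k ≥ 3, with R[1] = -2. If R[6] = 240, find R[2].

Let R[2] = v.
R[3] = -4 - 2v
R[4] = 8 + 6v
R[5] = -24 - 16v
R[6] = 64 + 44v
So 64 + 44v = 240, giving v = 4.

4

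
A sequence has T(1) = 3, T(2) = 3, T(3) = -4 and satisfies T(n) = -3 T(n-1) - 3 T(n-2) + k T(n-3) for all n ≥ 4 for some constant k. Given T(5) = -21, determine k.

T(4) = 3 + 3k
T(5) = 3 - 6k
So 3 - 6k = -21, giving k = 4.

4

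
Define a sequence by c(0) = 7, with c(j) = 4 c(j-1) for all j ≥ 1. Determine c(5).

c(1) = 4·7 = 28
c(2) = 4·28 = 112
c(3) = 4·112 = 448
c(4) = 4·448 = 1792
c(5) = 4·1792 = 7168

7168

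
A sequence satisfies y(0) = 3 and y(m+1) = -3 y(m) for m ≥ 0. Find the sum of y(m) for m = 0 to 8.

y(1) = -3·3 = -9
y(2) = -3·(-9) = 27
y(3) = -3·27 = -81
y(4) = -3·(-81) = 243
y(5) = -3·243 = -729
y(6) = -3·(-729) = 2187
y(7) = -3·2187 = -6561
y(8) = -3·(-6561) = 19683
Sum = 3 + (-9) + 27 + (-81) + 243 + (-729) + 2187 + (-6561) + 19683 = 14763

14763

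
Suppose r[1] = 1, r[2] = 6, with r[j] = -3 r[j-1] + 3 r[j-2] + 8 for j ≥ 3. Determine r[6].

611

r[3] = -3*6 + 3*1 + 8 = -7
r[4] = -3*(-7) + 3*6 + 8 = 47
r[5] = -3*47 + 3*(-7) + 8 = -154
r[6] = -3*(-154) + 3*47 + 8 = 611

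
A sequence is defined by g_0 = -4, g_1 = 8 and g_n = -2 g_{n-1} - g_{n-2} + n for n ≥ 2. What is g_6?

g_2 = -2·8 - (-4) + 2 = -10
g_3 = -2·(-10) - 8 + 3 = 15
g_4 = -2·15 - (-10) + 4 = -16
g_5 = -2·(-16) - 15 + 5 = 22
g_6 = -2·22 - (-16) + 6 = -22

-22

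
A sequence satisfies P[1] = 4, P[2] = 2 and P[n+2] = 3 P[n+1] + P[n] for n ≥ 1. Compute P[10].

P[3] = 3·2 + 4 = 10
P[4] = 3·10 + 2 = 32
P[5] = 3·32 + 10 = 106
P[6] = 3·106 + 32 = 350
P[7] = 3·350 + 106 = 1156
P[8] = 3·1156 + 350 = 3818
P[9] = 3·3818 + 1156 = 12610
P[10] = 3·12610 + 3818 = 41648

41648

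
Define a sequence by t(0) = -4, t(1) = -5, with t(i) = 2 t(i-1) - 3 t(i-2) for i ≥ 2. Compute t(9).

t(2) = 2*(-5) - 3*(-4) = 2
t(3) = 2*2 - 3*(-5) = 19
t(4) = 2*19 - 3*2 = 32
t(5) = 2*32 - 3*19 = 7
t(6) = 2*7 - 3*32 = -82
t(7) = 2*(-82) - 3*7 = -185
t(8) = 2*(-185) - 3*(-82) = -124
t(9) = 2*(-124) - 3*(-185) = 307

307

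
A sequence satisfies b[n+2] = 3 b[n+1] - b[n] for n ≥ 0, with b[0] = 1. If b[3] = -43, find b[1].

Let b[1] = x.
b[2] = -1 + 3x
b[3] = -3 + 8x
So -3 + 8x = -43, giving x = -5.

-5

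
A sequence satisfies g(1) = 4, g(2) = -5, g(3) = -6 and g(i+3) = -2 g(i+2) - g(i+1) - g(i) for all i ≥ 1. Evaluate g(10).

242

g(4) = -2·(-6) - (-5) - 4 = 13
g(5) = -2·13 - (-6) - (-5) = -15
g(6) = -2·(-15) - 13 - (-6) = 23
g(7) = -2·23 - (-15) - 13 = -44
g(8) = -2·(-44) - 23 - (-15) = 80
g(9) = -2·80 - (-44) - 23 = -139
g(10) = -2·(-139) - 80 - (-44) = 242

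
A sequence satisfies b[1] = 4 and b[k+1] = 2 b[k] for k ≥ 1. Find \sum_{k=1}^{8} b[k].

b[2] = 2(4) = 8
b[3] = 2(8) = 16
b[4] = 2(16) = 32
b[5] = 2(32) = 64
b[6] = 2(64) = 128
b[7] = 2(128) = 256
b[8] = 2(256) = 512
Sum = 4 + 8 + 16 + 32 + 64 + 128 + 256 + 512 = 1020

1020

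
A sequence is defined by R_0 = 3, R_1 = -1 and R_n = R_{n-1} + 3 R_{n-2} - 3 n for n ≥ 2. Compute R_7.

-331

R_2 = (-1) + 3·3 - 6 = 2
R_3 = 2 + 3·(-1) - 9 = -10
R_4 = (-10) + 3·2 - 12 = -16
R_5 = (-16) + 3·(-10) - 15 = -61
R_6 = (-61) + 3·(-16) - 18 = -127
R_7 = (-127) + 3·(-61) - 21 = -331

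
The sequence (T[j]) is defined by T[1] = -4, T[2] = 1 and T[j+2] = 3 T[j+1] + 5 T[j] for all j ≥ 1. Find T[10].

-280214

T[3] = 3·1 + 5·(-4) = -17
T[4] = 3·(-17) + 5·1 = -46
T[5] = 3·(-46) + 5·(-17) = -223
T[6] = 3·(-223) + 5·(-46) = -899
T[7] = 3·(-899) + 5·(-223) = -3812
T[8] = 3·(-3812) + 5·(-899) = -15931
T[9] = 3·(-15931) + 5·(-3812) = -66853
T[10] = 3·(-66853) + 5·(-15931) = -280214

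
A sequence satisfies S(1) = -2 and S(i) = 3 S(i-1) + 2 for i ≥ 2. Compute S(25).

The fixed point is 2/(1 - 3) = -1, so S(i) + 1 = 3(S(i-1) + 1).
Hence S(i) = -1·3^{i-1} - 1.
S(25) = -1·3^{24} - 1 = -1·282429536481 - 1 = -282429536482.

-282429536482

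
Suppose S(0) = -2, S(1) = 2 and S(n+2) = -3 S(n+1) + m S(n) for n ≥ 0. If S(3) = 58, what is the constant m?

S(2) = -6 - 2m
S(3) = 18 + 8m
So 18 + 8m = 58, giving m = 5.

5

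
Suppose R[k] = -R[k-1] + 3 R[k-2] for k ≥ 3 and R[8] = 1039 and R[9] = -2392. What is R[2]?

Rearranging, R[k-2] = (R[k] + R[k-1]) / 3.
R[7] = (-2392 + 1039) / 3 = -1353/3 = -451
R[6] = (1039 + (-451)) / 3 = 588/3 = 196
R[5] = (-451 + 196) / 3 = -255/3 = -85
R[4] = (196 + (-85)) / 3 = 111/3 = 37
R[3] = (-85 + 37) / 3 = -48/3 = -16
R[2] = (37 + (-16)) / 3 = 21/3 = 7

7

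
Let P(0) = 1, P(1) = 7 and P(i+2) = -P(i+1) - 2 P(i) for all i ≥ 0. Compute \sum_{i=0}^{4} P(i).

17

P(2) = -7 - 2(1) = -9
P(3) = -(-9) - 2(7) = -5
P(4) = -(-5) - 2(-9) = 23
Sum = 1 + 7 + (-9) + (-5) + 23 = 17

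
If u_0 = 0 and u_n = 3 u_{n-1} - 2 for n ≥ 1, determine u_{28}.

-22876792454960

The fixed point is -2/(1 - 3) = 1, so u_n - 1 = 3(u_{n-1} - 1).
Hence u_n = -1·3^n + 1.
u_{28} = -1·3^{28} + 1 = -1·22876792454961 + 1 = -22876792454960.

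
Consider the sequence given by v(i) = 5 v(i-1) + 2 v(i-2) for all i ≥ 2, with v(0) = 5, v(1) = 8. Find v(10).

34377110

v(2) = 5(8) + 2(5) = 50
v(3) = 5(50) + 2(8) = 266
v(4) = 5(266) + 2(50) = 1430
v(5) = 5(1430) + 2(266) = 7682
v(6) = 5(7682) + 2(1430) = 41270
v(7) = 5(41270) + 2(7682) = 221714
v(8) = 5(221714) + 2(41270) = 1191110
v(9) = 5(1191110) + 2(221714) = 6398978
v(10) = 5(6398978) + 2(1191110) = 34377110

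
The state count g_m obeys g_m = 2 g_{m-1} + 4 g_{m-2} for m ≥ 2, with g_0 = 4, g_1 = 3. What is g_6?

g_2 = 2(3) + 4(4) = 22
g_3 = 2(22) + 4(3) = 56
g_4 = 2(56) + 4(22) = 200
g_5 = 2(200) + 4(56) = 624
g_6 = 2(624) + 4(200) = 2048

2048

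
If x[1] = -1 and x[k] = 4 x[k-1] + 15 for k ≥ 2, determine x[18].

68719476731

The fixed point is 15/(1 - 4) = -5, so x[k] + 5 = 4(x[k-1] + 5).
Hence x[k] = 4·4^{k-1} - 5.
x[18] = 4·4^{17} - 5 = 4·17179869184 - 5 = 68719476731.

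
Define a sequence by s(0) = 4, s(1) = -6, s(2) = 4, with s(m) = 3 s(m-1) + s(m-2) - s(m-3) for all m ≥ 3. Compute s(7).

486

s(3) = 3(4) + (-6) - 4 = 2
s(4) = 3(2) + 4 - (-6) = 16
s(5) = 3(16) + 2 - 4 = 46
s(6) = 3(46) + 16 - 2 = 152
s(7) = 3(152) + 46 - 16 = 486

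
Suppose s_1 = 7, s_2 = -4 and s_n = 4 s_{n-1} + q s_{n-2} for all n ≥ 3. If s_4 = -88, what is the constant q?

-1

s_3 = -16 + 7q
s_4 = -64 + 24q
So -64 + 24q = -88, giving q = -1.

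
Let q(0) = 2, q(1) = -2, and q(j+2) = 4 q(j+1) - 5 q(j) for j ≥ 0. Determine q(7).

-382

q(2) = 4(-2) - 5(2) = -18
q(3) = 4(-18) - 5(-2) = -62
q(4) = 4(-62) - 5(-18) = -158
q(5) = 4(-158) - 5(-62) = -322
q(6) = 4(-322) - 5(-158) = -498
q(7) = 4(-498) - 5(-322) = -382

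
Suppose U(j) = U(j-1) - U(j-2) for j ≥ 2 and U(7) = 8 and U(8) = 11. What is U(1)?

Rearranging, U(j-2) = -(U(j) - U(j-1)).
U(6) = -(11 - 8) = -3
U(5) = -(8 - (-3)) = -11
U(4) = -(-3 - (-11)) = -8
U(3) = -(-11 - (-8)) = 3
U(2) = -(-8 - 3) = 11
U(1) = -(3 - 11) = 8

8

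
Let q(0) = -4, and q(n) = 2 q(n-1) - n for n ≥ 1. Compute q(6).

q(1) = 2·(-4) - 1 = -9
q(2) = 2·(-9) - 2 = -20
q(3) = 2·(-20) - 3 = -43
q(4) = 2·(-43) - 4 = -90
q(5) = 2·(-90) - 5 = -185
q(6) = 2·(-185) - 6 = -376

-376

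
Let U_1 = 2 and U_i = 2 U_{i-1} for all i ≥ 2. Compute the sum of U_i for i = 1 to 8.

U_2 = 2(2) = 4
U_3 = 2(4) = 8
U_4 = 2(8) = 16
U_5 = 2(16) = 32
U_6 = 2(32) = 64
U_7 = 2(64) = 128
U_8 = 2(128) = 256
Sum = 2 + 4 + 8 + 16 + 32 + 64 + 128 + 256 = 510

510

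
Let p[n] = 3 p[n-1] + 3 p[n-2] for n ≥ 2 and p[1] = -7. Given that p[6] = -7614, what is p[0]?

Let p[0] = y.
p[2] = -21 + 3y
p[3] = -84 + 9y
p[4] = -315 + 36y
p[5] = -1197 + 135y
p[6] = -4536 + 513y
So -4536 + 513y = -7614, giving y = -6.

-6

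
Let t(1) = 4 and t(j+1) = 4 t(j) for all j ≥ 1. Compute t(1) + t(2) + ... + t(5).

t(2) = 4(4) = 16
t(3) = 4(16) = 64
t(4) = 4(64) = 256
t(5) = 4(256) = 1024
Sum = 4 + 16 + 64 + 256 + 1024 = 1364

1364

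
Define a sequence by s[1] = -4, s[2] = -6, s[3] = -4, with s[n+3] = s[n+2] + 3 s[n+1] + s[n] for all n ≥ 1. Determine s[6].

-126

s[4] = (-4) + 3*(-6) + (-4) = -26
s[5] = (-26) + 3*(-4) + (-6) = -44
s[6] = (-44) + 3*(-26) + (-4) = -126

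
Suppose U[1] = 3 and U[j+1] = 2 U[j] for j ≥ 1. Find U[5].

U[2] = 2(3) = 6
U[3] = 2(6) = 12
U[4] = 2(12) = 24
U[5] = 2(24) = 48

48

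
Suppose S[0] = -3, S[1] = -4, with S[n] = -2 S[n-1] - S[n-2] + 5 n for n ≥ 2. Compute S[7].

-61

S[2] = -2(-4) - (-3) + 10 = 21
S[3] = -2(21) - (-4) + 15 = -23
S[4] = -2(-23) - 21 + 20 = 45
S[5] = -2(45) - (-23) + 25 = -42
S[6] = -2(-42) - 45 + 30 = 69
S[7] = -2(69) - (-42) + 35 = -61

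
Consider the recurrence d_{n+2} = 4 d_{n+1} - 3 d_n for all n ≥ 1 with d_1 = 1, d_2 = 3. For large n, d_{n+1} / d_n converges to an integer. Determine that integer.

The characteristic equation is r^2 - 4r + 3 = 0, which factors as (r - 3)(r - 1) = 0.
So the roots are 3 and 1. Since |3| > |1| and the coefficient of 3^n is non-zero, the ratio tends to 3.

3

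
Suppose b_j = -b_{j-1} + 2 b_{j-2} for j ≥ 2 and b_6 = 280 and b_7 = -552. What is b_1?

-6

Rearranging, b_{j-2} = (b_j + b_{j-1}) / 2.
b_5 = (-552 + 280) / 2 = -272/2 = -136
b_4 = (280 + (-136)) / 2 = 144/2 = 72
b_3 = (-136 + 72) / 2 = -64/2 = -32
b_2 = (72 + (-32)) / 2 = 40/2 = 20
b_1 = (-32 + 20) / 2 = -12/2 = -6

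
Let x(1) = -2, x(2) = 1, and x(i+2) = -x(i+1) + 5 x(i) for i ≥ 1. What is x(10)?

10096

x(3) = -1 + 5*(-2) = -11
x(4) = -(-11) + 5*1 = 16
x(5) = -16 + 5*(-11) = -71
x(6) = -(-71) + 5*16 = 151
x(7) = -151 + 5*(-71) = -506
x(8) = -(-506) + 5*151 = 1261
x(9) = -1261 + 5*(-506) = -3791
x(10) = -(-3791) + 5*1261 = 10096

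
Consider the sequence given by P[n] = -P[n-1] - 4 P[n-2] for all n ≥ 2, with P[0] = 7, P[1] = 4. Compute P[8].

112

P[2] = -4 - 4*7 = -32
P[3] = -(-32) - 4*4 = 16
P[4] = -16 - 4*(-32) = 112
P[5] = -112 - 4*16 = -176
P[6] = -(-176) - 4*112 = -272
P[7] = -(-272) - 4*(-176) = 976
P[8] = -976 - 4*(-272) = 112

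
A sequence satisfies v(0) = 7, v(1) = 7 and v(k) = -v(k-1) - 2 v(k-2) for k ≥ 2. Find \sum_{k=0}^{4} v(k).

v(2) = -7 - 2*7 = -21
v(3) = -(-21) - 2*7 = 7
v(4) = -7 - 2*(-21) = 35
Sum = 7 + 7 + (-21) + 7 + 35 = 35

35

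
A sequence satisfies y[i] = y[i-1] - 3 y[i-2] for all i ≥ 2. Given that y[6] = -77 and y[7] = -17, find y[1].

-5

Rearranging, y[i-2] = (y[i] - y[i-1]) / -3.
y[5] = (-17 - (-77)) / -3 = 60/-3 = -20
y[4] = (-77 - (-20)) / -3 = -57/-3 = 19
y[3] = (-20 - 19) / -3 = -39/-3 = 13
y[2] = (19 - 13) / -3 = 6/-3 = -2
y[1] = (13 - (-2)) / -3 = 15/-3 = -5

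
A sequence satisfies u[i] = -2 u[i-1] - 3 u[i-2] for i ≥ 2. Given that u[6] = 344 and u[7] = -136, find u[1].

Rearranging, u[i-2] = (u[i] + 2 u[i-1]) / -3.
u[5] = (-136 + 2(344)) / -3 = 552/-3 = -184
u[4] = (344 + 2(-184)) / -3 = -24/-3 = 8
u[3] = (-184 + 2(8)) / -3 = -168/-3 = 56
u[2] = (8 + 2(56)) / -3 = 120/-3 = -40
u[1] = (56 + 2(-40)) / -3 = -24/-3 = 8

8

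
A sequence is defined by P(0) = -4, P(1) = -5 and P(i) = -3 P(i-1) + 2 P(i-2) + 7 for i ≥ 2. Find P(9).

-95897

P(2) = -3(-5) + 2(-4) + 7 = 14
P(3) = -3(14) + 2(-5) + 7 = -45
P(4) = -3(-45) + 2(14) + 7 = 170
P(5) = -3(170) + 2(-45) + 7 = -593
P(6) = -3(-593) + 2(170) + 7 = 2126
P(7) = -3(2126) + 2(-593) + 7 = -7557
P(8) = -3(-7557) + 2(2126) + 7 = 26930
P(9) = -3(26930) + 2(-7557) + 7 = -95897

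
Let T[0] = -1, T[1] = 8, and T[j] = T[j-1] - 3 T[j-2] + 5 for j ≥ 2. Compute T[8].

-116

T[2] = 8 - 3*(-1) + 5 = 16
T[3] = 16 - 3*8 + 5 = -3
T[4] = (-3) - 3*16 + 5 = -46
T[5] = (-46) - 3*(-3) + 5 = -32
T[6] = (-32) - 3*(-46) + 5 = 111
T[7] = 111 - 3*(-32) + 5 = 212
T[8] = 212 - 3*111 + 5 = -116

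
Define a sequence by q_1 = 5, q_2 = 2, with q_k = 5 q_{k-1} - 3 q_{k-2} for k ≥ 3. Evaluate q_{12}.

q_3 = 5(2) - 3(5) = -5
q_4 = 5(-5) - 3(2) = -31
q_5 = 5(-31) - 3(-5) = -140
q_6 = 5(-140) - 3(-31) = -607
q_7 = 5(-607) - 3(-140) = -2615
q_8 = 5(-2615) - 3(-607) = -11254
q_9 = 5(-11254) - 3(-2615) = -48425
q_{10} = 5(-48425) - 3(-11254) = -208363
q_{11} = 5(-208363) - 3(-48425) = -896540
q_{12} = 5(-896540) - 3(-208363) = -3857611

-3857611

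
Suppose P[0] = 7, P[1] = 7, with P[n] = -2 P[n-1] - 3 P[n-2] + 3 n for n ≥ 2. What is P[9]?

1495

P[2] = -2·7 - 3·7 + 6 = -29
P[3] = -2·(-29) - 3·7 + 9 = 46
P[4] = -2·46 - 3·(-29) + 12 = 7
P[5] = -2·7 - 3·46 + 15 = -137
P[6] = -2·(-137) - 3·7 + 18 = 271
P[7] = -2·271 - 3·(-137) + 21 = -110
P[8] = -2·(-110) - 3·271 + 24 = -569
P[9] = -2·(-569) - 3·(-110) + 27 = 1495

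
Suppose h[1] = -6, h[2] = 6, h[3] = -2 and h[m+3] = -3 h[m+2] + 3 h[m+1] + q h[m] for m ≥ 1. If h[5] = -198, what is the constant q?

h[4] = 24 - 6q
h[5] = -78 + 24q
So -78 + 24q = -198, giving q = -5.

-5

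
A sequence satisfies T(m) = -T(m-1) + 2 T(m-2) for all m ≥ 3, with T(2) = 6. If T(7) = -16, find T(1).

5

Let T(1) = w.
T(3) = -6 + 2w
T(4) = 18 - 2w
T(5) = -30 + 6w
T(6) = 66 - 10w
T(7) = -126 + 22w
So -126 + 22w = -16, giving w = 5.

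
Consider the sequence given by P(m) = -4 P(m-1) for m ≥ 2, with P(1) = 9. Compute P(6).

-9216

P(2) = -4*9 = -36
P(3) = -4*(-36) = 144
P(4) = -4*144 = -576
P(5) = -4*(-576) = 2304
P(6) = -4*2304 = -9216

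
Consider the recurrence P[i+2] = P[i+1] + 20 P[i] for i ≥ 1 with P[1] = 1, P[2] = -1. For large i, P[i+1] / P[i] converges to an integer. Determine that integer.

5

The characteristic equation is r^2 - r - 20 = 0, which factors as (r - 5)(r + 4) = 0.
So the roots are 5 and -4. Since |5| > |-4| and the coefficient of 5^i is non-zero, the ratio tends to 5.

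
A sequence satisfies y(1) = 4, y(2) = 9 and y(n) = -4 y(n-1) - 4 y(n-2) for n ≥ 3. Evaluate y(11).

y(3) = -4·9 - 4·4 = -52
y(4) = -4·(-52) - 4·9 = 172
y(5) = -4·172 - 4·(-52) = -480
y(6) = -4·(-480) - 4·172 = 1232
y(7) = -4·1232 - 4·(-480) = -3008
y(8) = -4·(-3008) - 4·1232 = 7104
y(9) = -4·7104 - 4·(-3008) = -16384
y(10) = -4·(-16384) - 4·7104 = 37120
y(11) = -4·37120 - 4·(-16384) = -82944

-82944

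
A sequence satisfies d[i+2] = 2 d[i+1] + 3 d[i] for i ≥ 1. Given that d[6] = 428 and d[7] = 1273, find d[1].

-1

Rearranging, d[i-2] = (d[i] - 2 d[i-1]) / 3.
d[5] = (1273 - 2(428)) / 3 = 417/3 = 139
d[4] = (428 - 2(139)) / 3 = 150/3 = 50
d[3] = (139 - 2(50)) / 3 = 39/3 = 13
d[2] = (50 - 2(13)) / 3 = 24/3 = 8
d[1] = (13 - 2(8)) / 3 = -3/3 = -1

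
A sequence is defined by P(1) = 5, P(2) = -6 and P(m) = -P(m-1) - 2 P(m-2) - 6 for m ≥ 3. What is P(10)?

P(3) = -(-6) - 2(5) - 6 = -10
P(4) = -(-10) - 2(-6) - 6 = 16
P(5) = -16 - 2(-10) - 6 = -2
P(6) = -(-2) - 2(16) - 6 = -36
P(7) = -(-36) - 2(-2) - 6 = 34
P(8) = -34 - 2(-36) - 6 = 32
P(9) = -32 - 2(34) - 6 = -106
P(10) = -(-106) - 2(32) - 6 = 36

36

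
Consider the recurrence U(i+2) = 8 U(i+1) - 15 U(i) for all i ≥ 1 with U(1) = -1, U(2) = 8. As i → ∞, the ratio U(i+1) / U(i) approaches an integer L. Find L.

5

The characteristic equation is r^2 - 8r + 15 = 0, which factors as (r - 5)(r - 3) = 0.
So the roots are 5 and 3. Since |5| > |3| and the coefficient of 5^i is non-zero, the ratio tends to 5.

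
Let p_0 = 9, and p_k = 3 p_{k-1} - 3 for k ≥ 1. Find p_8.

p_1 = 3*9 - 3 = 24
p_2 = 3*24 - 3 = 69
p_3 = 3*69 - 3 = 204
p_4 = 3*204 - 3 = 609
p_5 = 3*609 - 3 = 1824
p_6 = 3*1824 - 3 = 5469
p_7 = 3*5469 - 3 = 16404
p_8 = 3*16404 - 3 = 49209

49209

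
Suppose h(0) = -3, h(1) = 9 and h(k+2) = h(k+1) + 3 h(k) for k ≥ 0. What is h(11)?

h(2) = 9 + 3·(-3) = 0
h(3) = 0 + 3·9 = 27
h(4) = 27 + 3·0 = 27
h(5) = 27 + 3·27 = 108
h(6) = 108 + 3·27 = 189
h(7) = 189 + 3·108 = 513
h(8) = 513 + 3·189 = 1080
h(9) = 1080 + 3·513 = 2619
h(10) = 2619 + 3·1080 = 5859
h(11) = 5859 + 3·2619 = 13716

13716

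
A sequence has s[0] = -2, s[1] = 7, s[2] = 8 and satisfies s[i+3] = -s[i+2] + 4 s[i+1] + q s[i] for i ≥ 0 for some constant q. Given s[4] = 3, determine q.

s[3] = 20 - 2q
s[4] = 12 + 9q
So 12 + 9q = 3, giving q = -1.

-1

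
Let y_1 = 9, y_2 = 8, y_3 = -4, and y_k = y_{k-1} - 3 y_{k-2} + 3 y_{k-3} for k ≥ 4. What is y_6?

y_4 = (-4) - 3*8 + 3*9 = -1
y_5 = (-1) - 3*(-4) + 3*8 = 35
y_6 = 35 - 3*(-1) + 3*(-4) = 26

26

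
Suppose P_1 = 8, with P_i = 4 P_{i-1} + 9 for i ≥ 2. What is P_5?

2813

P_2 = 4(8) + 9 = 41
P_3 = 4(41) + 9 = 173
P_4 = 4(173) + 9 = 701
P_5 = 4(701) + 9 = 2813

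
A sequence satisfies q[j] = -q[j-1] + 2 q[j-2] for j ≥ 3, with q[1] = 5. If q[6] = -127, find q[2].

-7

Let q[2] = z.
q[3] = 10 - z
q[4] = -10 + 3z
q[5] = 30 - 5z
q[6] = -50 + 11z
So -50 + 11z = -127, giving z = -7.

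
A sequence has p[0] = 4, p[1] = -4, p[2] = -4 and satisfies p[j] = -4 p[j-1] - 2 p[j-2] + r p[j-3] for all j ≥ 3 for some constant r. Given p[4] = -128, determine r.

p[3] = 24 + 4r
p[4] = -88 - 20r
So -88 - 20r = -128, giving r = 2.

2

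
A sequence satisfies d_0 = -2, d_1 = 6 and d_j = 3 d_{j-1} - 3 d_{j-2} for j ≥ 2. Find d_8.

d_2 = 3*6 - 3*(-2) = 24
d_3 = 3*24 - 3*6 = 54
d_4 = 3*54 - 3*24 = 90
d_5 = 3*90 - 3*54 = 108
d_6 = 3*108 - 3*90 = 54
d_7 = 3*54 - 3*108 = -162
d_8 = 3*(-162) - 3*54 = -648

-648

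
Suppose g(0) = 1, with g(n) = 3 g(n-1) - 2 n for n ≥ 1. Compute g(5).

g(1) = 3·1 - 2 = 1
g(2) = 3·1 - 4 = -1
g(3) = 3·(-1) - 6 = -9
g(4) = 3·(-9) - 8 = -35
g(5) = 3·(-35) - 10 = -115

-115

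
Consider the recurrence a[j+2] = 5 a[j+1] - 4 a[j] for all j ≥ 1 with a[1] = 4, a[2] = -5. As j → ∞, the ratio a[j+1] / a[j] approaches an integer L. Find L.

The characteristic equation is r^2 - 5r + 4 = 0, which factors as (r - 4)(r - 1) = 0.
So the roots are 4 and 1. Since |4| > |1| and the coefficient of 4^j is non-zero, the ratio tends to 4.

4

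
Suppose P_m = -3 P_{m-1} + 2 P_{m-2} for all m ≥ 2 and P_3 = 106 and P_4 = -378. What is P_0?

-3

Rearranging, P_{m-2} = (P_m + 3 P_{m-1}) / 2.
P_2 = (-378 + 3*106) / 2 = -60/2 = -30
P_1 = (106 + 3*(-30)) / 2 = 16/2 = 8
P_0 = (-30 + 3*8) / 2 = -6/2 = -3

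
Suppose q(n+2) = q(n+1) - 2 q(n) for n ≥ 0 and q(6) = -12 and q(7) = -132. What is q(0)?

9

Rearranging, q(n-2) = (q(n) - q(n-1)) / -2.
q(5) = (-132 - (-12)) / -2 = -120/-2 = 60
q(4) = (-12 - 60) / -2 = -72/-2 = 36
q(3) = (60 - 36) / -2 = 24/-2 = -12
q(2) = (36 - (-12)) / -2 = 48/-2 = -24
q(1) = (-12 - (-24)) / -2 = 12/-2 = -6
q(0) = (-24 - (-6)) / -2 = -18/-2 = 9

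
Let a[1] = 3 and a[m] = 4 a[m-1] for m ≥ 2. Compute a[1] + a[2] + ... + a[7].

16383

a[2] = 4(3) = 12
a[3] = 4(12) = 48
a[4] = 4(48) = 192
a[5] = 4(192) = 768
a[6] = 4(768) = 3072
a[7] = 4(3072) = 12288
Sum = 3 + 12 + 48 + 192 + 768 + 3072 + 12288 = 16383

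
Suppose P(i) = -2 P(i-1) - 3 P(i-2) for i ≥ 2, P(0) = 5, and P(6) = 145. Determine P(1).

-2

Let P(1) = w.
P(2) = -15 - 2w
P(3) = 30 + w
P(4) = -15 + 4w
P(5) = -60 - 11w
P(6) = 165 + 10w
So 165 + 10w = 145, giving w = -2.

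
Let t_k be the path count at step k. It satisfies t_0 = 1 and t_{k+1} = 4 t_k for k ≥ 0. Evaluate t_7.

t_1 = 4(1) = 4
t_2 = 4(4) = 16
t_3 = 4(16) = 64
t_4 = 4(64) = 256
t_5 = 4(256) = 1024
t_6 = 4(1024) = 4096
t_7 = 4(4096) = 16384

16384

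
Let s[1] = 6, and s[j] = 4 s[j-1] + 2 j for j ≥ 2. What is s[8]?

s[2] = 4*6 + 4 = 28
s[3] = 4*28 + 6 = 118
s[4] = 4*118 + 8 = 480
s[5] = 4*480 + 10 = 1930
s[6] = 4*1930 + 12 = 7732
s[7] = 4*7732 + 14 = 30942
s[8] = 4*30942 + 16 = 123784

123784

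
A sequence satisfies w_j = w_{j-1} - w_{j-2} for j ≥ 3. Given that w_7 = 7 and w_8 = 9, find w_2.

9

Rearranging, w_{j-2} = -(w_j - w_{j-1}).
w_6 = -(9 - 7) = -2
w_5 = -(7 - (-2)) = -9
w_4 = -(-2 - (-9)) = -7
w_3 = -(-9 - (-7)) = 2
w_2 = -(-7 - 2) = 9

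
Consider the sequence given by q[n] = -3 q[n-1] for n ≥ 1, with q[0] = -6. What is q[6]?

-4374

q[1] = -3*(-6) = 18
q[2] = -3*18 = -54
q[3] = -3*(-54) = 162
q[4] = -3*162 = -486
q[5] = -3*(-486) = 1458
q[6] = -3*1458 = -4374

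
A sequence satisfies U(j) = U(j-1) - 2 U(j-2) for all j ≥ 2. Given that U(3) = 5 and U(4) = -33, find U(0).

-6

Rearranging, U(j-2) = (U(j) - U(j-1)) / -2.
U(2) = (-33 - 5) / -2 = -38/-2 = 19
U(1) = (5 - 19) / -2 = -14/-2 = 7
U(0) = (19 - 7) / -2 = 12/-2 = -6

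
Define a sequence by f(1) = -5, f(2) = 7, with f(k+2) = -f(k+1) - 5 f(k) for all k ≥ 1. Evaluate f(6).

302

f(3) = -7 - 5(-5) = 18
f(4) = -18 - 5(7) = -53
f(5) = -(-53) - 5(18) = -37
f(6) = -(-37) - 5(-53) = 302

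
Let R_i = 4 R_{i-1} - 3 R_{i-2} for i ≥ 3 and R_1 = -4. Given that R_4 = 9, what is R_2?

Let R_2 = x.
R_3 = 12 + 4x
R_4 = 48 + 13x
So 48 + 13x = 9, giving x = -3.

-3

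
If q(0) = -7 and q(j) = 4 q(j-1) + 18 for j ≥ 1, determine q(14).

-268435462

The fixed point is 18/(1 - 4) = -6, so q(j) + 6 = 4(q(j-1) + 6).
Hence q(j) = -1·4^j - 6.
q(14) = -1·4^{14} - 6 = -1·268435456 - 6 = -268435462.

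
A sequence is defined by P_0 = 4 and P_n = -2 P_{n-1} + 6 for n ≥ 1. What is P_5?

-62

P_1 = -2(4) + 6 = -2
P_2 = -2(-2) + 6 = 10
P_3 = -2(10) + 6 = -14
P_4 = -2(-14) + 6 = 34
P_5 = -2(34) + 6 = -62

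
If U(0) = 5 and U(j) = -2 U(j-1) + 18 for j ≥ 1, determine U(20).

The fixed point is 18/(1 + 2) = 6, so U(j) - 6 = -2(U(j-1) - 6).
Hence U(j) = -1·(-2)^j + 6.
U(20) = -1·(-2)^{20} + 6 = -1·1048576 + 6 = -1048570.

-1048570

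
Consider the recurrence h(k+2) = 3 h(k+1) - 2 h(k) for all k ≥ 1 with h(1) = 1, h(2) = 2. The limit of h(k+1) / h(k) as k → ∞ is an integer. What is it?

The characteristic equation is r^2 - 3r + 2 = 0, which factors as (r - 2)(r - 1) = 0.
So the roots are 2 and 1. Since |2| > |1| and the coefficient of 2^k is non-zero, the ratio tends to 2.

2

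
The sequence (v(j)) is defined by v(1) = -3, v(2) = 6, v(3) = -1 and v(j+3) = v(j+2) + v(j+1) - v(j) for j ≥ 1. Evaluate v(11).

7

v(4) = (-1) + 6 - (-3) = 8
v(5) = 8 + (-1) - 6 = 1
v(6) = 1 + 8 - (-1) = 10
v(7) = 10 + 1 - 8 = 3
v(8) = 3 + 10 - 1 = 12
v(9) = 12 + 3 - 10 = 5
v(10) = 5 + 12 - 3 = 14
v(11) = 14 + 5 - 12 = 7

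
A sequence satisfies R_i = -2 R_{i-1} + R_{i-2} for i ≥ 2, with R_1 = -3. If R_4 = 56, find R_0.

4

Let R_0 = v.
R_2 = 6 + v
R_3 = -15 - 2v
R_4 = 36 + 5v
So 36 + 5v = 56, giving v = 4.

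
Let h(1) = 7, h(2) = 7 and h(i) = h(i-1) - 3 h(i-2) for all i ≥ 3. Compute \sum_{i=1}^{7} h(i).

h(3) = 7 - 3·7 = -14
h(4) = (-14) - 3·7 = -35
h(5) = (-35) - 3·(-14) = 7
h(6) = 7 - 3·(-35) = 112
h(7) = 112 - 3·7 = 91
Sum = 7 + 7 + (-14) + (-35) + 7 + 112 + 91 = 175

175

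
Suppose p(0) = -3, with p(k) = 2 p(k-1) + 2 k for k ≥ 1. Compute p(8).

p(1) = 2(-3) + 2 = -4
p(2) = 2(-4) + 4 = -4
p(3) = 2(-4) + 6 = -2
p(4) = 2(-2) + 8 = 4
p(5) = 2(4) + 10 = 18
p(6) = 2(18) + 12 = 48
p(7) = 2(48) + 14 = 110
p(8) = 2(110) + 16 = 236

236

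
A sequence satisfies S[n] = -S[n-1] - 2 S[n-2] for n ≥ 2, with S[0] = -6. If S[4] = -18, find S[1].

Let S[1] = w.
S[2] = 12 - w
S[3] = -12 - w
S[4] = -12 + 3w
So -12 + 3w = -18, giving w = -2.

-2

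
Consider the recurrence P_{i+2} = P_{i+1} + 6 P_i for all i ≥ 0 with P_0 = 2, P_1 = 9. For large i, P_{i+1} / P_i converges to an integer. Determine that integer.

3

The characteristic equation is r^2 - r - 6 = 0, which factors as (r - 3)(r + 2) = 0.
So the roots are 3 and -2. Since |3| > |-2| and the coefficient of 3^i is non-zero, the ratio tends to 3.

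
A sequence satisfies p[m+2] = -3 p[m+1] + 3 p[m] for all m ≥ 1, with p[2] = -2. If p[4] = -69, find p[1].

5

Let p[1] = z.
p[3] = 6 + 3z
p[4] = -24 - 9z
So -24 - 9z = -69, giving z = 5.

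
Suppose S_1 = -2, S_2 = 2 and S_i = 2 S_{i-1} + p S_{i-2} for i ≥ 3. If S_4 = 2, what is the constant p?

S_3 = 4 - 2p
S_4 = 8 - 2p
So 8 - 2p = 2, giving p = 3.

3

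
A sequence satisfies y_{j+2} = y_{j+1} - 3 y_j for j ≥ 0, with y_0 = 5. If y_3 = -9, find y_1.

Let y_1 = x.
y_2 = -15 + x
y_3 = -15 - 2x
So -15 - 2x = -9, giving x = -3.

-3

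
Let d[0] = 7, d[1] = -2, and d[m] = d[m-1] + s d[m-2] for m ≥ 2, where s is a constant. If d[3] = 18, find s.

4

d[2] = -2 + 7s
d[3] = -2 + 5s
So -2 + 5s = 18, giving s = 4.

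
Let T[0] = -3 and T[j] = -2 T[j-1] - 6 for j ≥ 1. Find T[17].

The fixed point is -6/(1 + 2) = -2, so T[j] + 2 = -2(T[j-1] + 2).
Hence T[j] = -1·(-2)^j - 2.
T[17] = -1·(-2)^{17} - 2 = -1·-131072 - 2 = 131070.

131070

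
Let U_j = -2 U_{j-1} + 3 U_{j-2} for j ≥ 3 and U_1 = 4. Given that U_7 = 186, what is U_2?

Let U_2 = y.
U_3 = 12 - 2y
U_4 = -24 + 7y
U_5 = 84 - 20y
U_6 = -240 + 61y
U_7 = 732 - 182y
So 732 - 182y = 186, giving y = 3.

3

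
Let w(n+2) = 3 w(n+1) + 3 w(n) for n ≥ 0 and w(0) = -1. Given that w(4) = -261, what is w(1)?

-5

Let w(1) = x.
w(2) = -3 + 3x
w(3) = -9 + 12x
w(4) = -36 + 45x
So -36 + 45x = -261, giving x = -5.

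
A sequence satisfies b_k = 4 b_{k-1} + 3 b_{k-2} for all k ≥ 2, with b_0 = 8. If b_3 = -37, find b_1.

-7

Let b_1 = y.
b_2 = 24 + 4y
b_3 = 96 + 19y
So 96 + 19y = -37, giving y = -7.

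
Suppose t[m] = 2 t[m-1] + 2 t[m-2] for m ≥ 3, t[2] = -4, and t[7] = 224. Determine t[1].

Let t[1] = z.
t[3] = -8 + 2z
t[4] = -24 + 4z
t[5] = -64 + 12z
t[6] = -176 + 32z
t[7] = -480 + 88z
So -480 + 88z = 224, giving z = 8.

8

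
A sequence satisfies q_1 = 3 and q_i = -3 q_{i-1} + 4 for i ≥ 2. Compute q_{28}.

-15251194969973

The fixed point is 4/(1 + 3) = 1, so q_i - 1 = -3(q_{i-1} - 1).
Hence q_i = 2·(-3)^{i-1} + 1.
q_{28} = 2·(-3)^{27} + 1 = 2·-7625597484987 + 1 = -15251194969973.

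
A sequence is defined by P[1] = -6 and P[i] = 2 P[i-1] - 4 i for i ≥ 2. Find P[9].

P[2] = 2(-6) - 8 = -20
P[3] = 2(-20) - 12 = -52
P[4] = 2(-52) - 16 = -120
P[5] = 2(-120) - 20 = -260
P[6] = 2(-260) - 24 = -544
P[7] = 2(-544) - 28 = -1116
P[8] = 2(-1116) - 32 = -2264
P[9] = 2(-2264) - 36 = -4564

-4564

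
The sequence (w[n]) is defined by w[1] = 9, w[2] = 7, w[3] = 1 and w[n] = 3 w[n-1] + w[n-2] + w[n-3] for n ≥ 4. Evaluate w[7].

729

w[4] = 3·1 + 7 + 9 = 19
w[5] = 3·19 + 1 + 7 = 65
w[6] = 3·65 + 19 + 1 = 215
w[7] = 3·215 + 65 + 19 = 729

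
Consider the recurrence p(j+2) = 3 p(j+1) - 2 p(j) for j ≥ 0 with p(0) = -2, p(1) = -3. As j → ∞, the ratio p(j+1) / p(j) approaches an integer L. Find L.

2

The characteristic equation is r^2 - 3r + 2 = 0, which factors as (r - 2)(r - 1) = 0.
So the roots are 2 and 1. Since |2| > |1| and the coefficient of 2^j is non-zero, the ratio tends to 2.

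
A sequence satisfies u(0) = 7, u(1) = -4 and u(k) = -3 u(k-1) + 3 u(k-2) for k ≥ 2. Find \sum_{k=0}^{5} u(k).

-1272

u(2) = -3·(-4) + 3·7 = 33
u(3) = -3·33 + 3·(-4) = -111
u(4) = -3·(-111) + 3·33 = 432
u(5) = -3·432 + 3·(-111) = -1629
Sum = 7 + (-4) + 33 + (-111) + 432 + (-1629) = -1272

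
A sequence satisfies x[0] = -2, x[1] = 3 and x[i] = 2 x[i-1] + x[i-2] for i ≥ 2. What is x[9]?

2139

x[2] = 2·3 + (-2) = 4
x[3] = 2·4 + 3 = 11
x[4] = 2·11 + 4 = 26
x[5] = 2·26 + 11 = 63
x[6] = 2·63 + 26 = 152
x[7] = 2·152 + 63 = 367
x[8] = 2·367 + 152 = 886
x[9] = 2·886 + 367 = 2139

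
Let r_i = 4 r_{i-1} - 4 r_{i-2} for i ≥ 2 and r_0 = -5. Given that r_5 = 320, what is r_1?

-4

Let r_1 = x.
r_2 = 20 + 4x
r_3 = 80 + 12x
r_4 = 240 + 32x
r_5 = 640 + 80x
So 640 + 80x = 320, giving x = -4.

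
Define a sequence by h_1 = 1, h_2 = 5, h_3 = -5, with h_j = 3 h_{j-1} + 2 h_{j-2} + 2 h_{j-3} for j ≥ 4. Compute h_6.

h_4 = 3(-5) + 2(5) + 2(1) = -3
h_5 = 3(-3) + 2(-5) + 2(5) = -9
h_6 = 3(-9) + 2(-3) + 2(-5) = -43

-43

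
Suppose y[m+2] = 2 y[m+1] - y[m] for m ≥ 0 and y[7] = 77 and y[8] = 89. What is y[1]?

Rearranging, y[m-2] = -(y[m] - 2 y[m-1]).
y[6] = -(89 - 2*77) = 65
y[5] = -(77 - 2*65) = 53
y[4] = -(65 - 2*53) = 41
y[3] = -(53 - 2*41) = 29
y[2] = -(41 - 2*29) = 17
y[1] = -(29 - 2*17) = 5

5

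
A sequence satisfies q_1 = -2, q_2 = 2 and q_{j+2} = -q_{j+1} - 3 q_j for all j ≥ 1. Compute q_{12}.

320

q_3 = -2 - 3·(-2) = 4
q_4 = -4 - 3·2 = -10
q_5 = -(-10) - 3·4 = -2
q_6 = -(-2) - 3·(-10) = 32
q_7 = -32 - 3·(-2) = -26
q_8 = -(-26) - 3·32 = -70
q_9 = -(-70) - 3·(-26) = 148
q_{10} = -148 - 3·(-70) = 62
q_{11} = -62 - 3·148 = -506
q_{12} = -(-506) - 3·62 = 320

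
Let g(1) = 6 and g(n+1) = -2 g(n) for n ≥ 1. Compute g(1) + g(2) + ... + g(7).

g(2) = -2(6) = -12
g(3) = -2(-12) = 24
g(4) = -2(24) = -48
g(5) = -2(-48) = 96
g(6) = -2(96) = -192
g(7) = -2(-192) = 384
Sum = 6 + (-12) + 24 + (-48) + 96 + (-192) + 384 = 258

258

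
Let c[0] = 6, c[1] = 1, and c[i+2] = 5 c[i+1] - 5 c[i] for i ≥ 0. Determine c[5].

-1975

c[2] = 5(1) - 5(6) = -25
c[3] = 5(-25) - 5(1) = -130
c[4] = 5(-130) - 5(-25) = -525
c[5] = 5(-525) - 5(-130) = -1975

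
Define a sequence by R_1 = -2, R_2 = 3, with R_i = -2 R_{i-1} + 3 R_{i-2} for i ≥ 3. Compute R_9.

-8202

R_3 = -2*3 + 3*(-2) = -12
R_4 = -2*(-12) + 3*3 = 33
R_5 = -2*33 + 3*(-12) = -102
R_6 = -2*(-102) + 3*33 = 303
R_7 = -2*303 + 3*(-102) = -912
R_8 = -2*(-912) + 3*303 = 2733
R_9 = -2*2733 + 3*(-912) = -8202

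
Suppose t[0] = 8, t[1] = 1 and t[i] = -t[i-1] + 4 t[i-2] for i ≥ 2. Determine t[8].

t[2] = -1 + 4·8 = 31
t[3] = -31 + 4·1 = -27
t[4] = -(-27) + 4·31 = 151
t[5] = -151 + 4·(-27) = -259
t[6] = -(-259) + 4·151 = 863
t[7] = -863 + 4·(-259) = -1899
t[8] = -(-1899) + 4·863 = 5351

5351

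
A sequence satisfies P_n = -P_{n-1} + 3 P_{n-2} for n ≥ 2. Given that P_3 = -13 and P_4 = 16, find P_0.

-1

Rearranging, P_{n-2} = (P_n + P_{n-1}) / 3.
P_2 = (16 + (-13)) / 3 = 3/3 = 1
P_1 = (-13 + 1) / 3 = -12/3 = -4
P_0 = (1 + (-4)) / 3 = -3/3 = -1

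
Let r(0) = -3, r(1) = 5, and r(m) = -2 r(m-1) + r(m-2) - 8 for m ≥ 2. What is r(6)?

-605

r(2) = -2(5) + (-3) - 8 = -21
r(3) = -2(-21) + 5 - 8 = 39
r(4) = -2(39) + (-21) - 8 = -107
r(5) = -2(-107) + 39 - 8 = 245
r(6) = -2(245) + (-107) - 8 = -605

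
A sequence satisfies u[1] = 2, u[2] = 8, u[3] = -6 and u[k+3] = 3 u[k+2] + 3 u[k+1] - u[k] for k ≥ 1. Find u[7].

-118

u[4] = 3·(-6) + 3·8 - 2 = 4
u[5] = 3·4 + 3·(-6) - 8 = -14
u[6] = 3·(-14) + 3·4 - (-6) = -24
u[7] = 3·(-24) + 3·(-14) - 4 = -118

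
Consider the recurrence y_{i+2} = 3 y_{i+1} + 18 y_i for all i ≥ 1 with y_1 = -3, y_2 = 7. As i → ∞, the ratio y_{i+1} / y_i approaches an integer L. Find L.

6

The characteristic equation is r^2 - 3r - 18 = 0, which factors as (r - 6)(r + 3) = 0.
So the roots are 6 and -3. Since |6| > |-3| and the coefficient of 6^i is non-zero, the ratio tends to 6.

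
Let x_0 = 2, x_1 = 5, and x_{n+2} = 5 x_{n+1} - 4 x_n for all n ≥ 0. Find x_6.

x_2 = 5·5 - 4·2 = 17
x_3 = 5·17 - 4·5 = 65
x_4 = 5·65 - 4·17 = 257
x_5 = 5·257 - 4·65 = 1025
x_6 = 5·1025 - 4·257 = 4097

4097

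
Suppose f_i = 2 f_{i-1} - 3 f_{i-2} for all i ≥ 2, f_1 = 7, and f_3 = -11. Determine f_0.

Let f_0 = x.
f_2 = 14 - 3x
f_3 = 7 - 6x
So 7 - 6x = -11, giving x = 3.

3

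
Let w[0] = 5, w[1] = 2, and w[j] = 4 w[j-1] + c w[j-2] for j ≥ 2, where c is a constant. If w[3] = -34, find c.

-3

w[2] = 8 + 5c
w[3] = 32 + 22c
So 32 + 22c = -34, giving c = -3.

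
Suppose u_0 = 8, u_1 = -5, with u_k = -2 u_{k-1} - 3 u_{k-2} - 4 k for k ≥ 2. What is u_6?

u_2 = -2·(-5) - 3·8 - 8 = -22
u_3 = -2·(-22) - 3·(-5) - 12 = 47
u_4 = -2·47 - 3·(-22) - 16 = -44
u_5 = -2·(-44) - 3·47 - 20 = -73
u_6 = -2·(-73) - 3·(-44) - 24 = 254

254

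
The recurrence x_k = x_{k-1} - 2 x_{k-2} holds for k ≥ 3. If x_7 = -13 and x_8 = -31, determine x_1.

Rearranging, x_{k-2} = (x_k - x_{k-1}) / -2.
x_6 = (-31 - (-13)) / -2 = -18/-2 = 9
x_5 = (-13 - 9) / -2 = -22/-2 = 11
x_4 = (9 - 11) / -2 = -2/-2 = 1
x_3 = (11 - 1) / -2 = 10/-2 = -5
x_2 = (1 - (-5)) / -2 = 6/-2 = -3
x_1 = (-5 - (-3)) / -2 = -2/-2 = 1

1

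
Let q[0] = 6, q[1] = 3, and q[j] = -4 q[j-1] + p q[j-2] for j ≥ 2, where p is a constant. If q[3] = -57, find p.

q[2] = -12 + 6p
q[3] = 48 - 21p
So 48 - 21p = -57, giving p = 5.

5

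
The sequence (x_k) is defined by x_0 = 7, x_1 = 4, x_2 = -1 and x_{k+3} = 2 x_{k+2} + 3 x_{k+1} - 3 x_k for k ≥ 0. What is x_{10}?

x_3 = 2*(-1) + 3*4 - 3*7 = -11
x_4 = 2*(-11) + 3*(-1) - 3*4 = -37
x_5 = 2*(-37) + 3*(-11) - 3*(-1) = -104
x_6 = 2*(-104) + 3*(-37) - 3*(-11) = -286
x_7 = 2*(-286) + 3*(-104) - 3*(-37) = -773
x_8 = 2*(-773) + 3*(-286) - 3*(-104) = -2092
x_9 = 2*(-2092) + 3*(-773) - 3*(-286) = -5645
x_{10} = 2*(-5645) + 3*(-2092) - 3*(-773) = -15247

-15247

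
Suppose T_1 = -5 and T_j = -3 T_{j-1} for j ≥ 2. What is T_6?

1215

T_2 = -3(-5) = 15
T_3 = -3(15) = -45
T_4 = -3(-45) = 135
T_5 = -3(135) = -405
T_6 = -3(-405) = 1215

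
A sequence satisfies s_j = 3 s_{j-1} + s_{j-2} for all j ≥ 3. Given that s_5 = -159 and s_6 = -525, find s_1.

-6

Rearranging, s_{j-2} = s_j - 3 s_{j-1}.
s_4 = -525 - 3*(-159) = -48
s_3 = -159 - 3*(-48) = -15
s_2 = -48 - 3*(-15) = -3
s_1 = -15 - 3*(-3) = -6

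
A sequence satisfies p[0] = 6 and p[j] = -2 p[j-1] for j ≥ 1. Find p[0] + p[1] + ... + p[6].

258

p[1] = -2·6 = -12
p[2] = -2·(-12) = 24
p[3] = -2·24 = -48
p[4] = -2·(-48) = 96
p[5] = -2·96 = -192
p[6] = -2·(-192) = 384
Sum = 6 + (-12) + 24 + (-48) + 96 + (-192) + 384 = 258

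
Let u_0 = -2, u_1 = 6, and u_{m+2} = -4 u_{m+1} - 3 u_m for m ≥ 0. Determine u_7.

4374

u_2 = -4·6 - 3·(-2) = -18
u_3 = -4·(-18) - 3·6 = 54
u_4 = -4·54 - 3·(-18) = -162
u_5 = -4·(-162) - 3·54 = 486
u_6 = -4·486 - 3·(-162) = -1458
u_7 = -4·(-1458) - 3·486 = 4374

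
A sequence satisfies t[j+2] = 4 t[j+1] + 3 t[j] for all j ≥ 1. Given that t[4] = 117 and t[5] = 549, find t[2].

Rearranging, t[j-2] = (t[j] - 4 t[j-1]) / 3.
t[3] = (549 - 4*117) / 3 = 81/3 = 27
t[2] = (117 - 4*27) / 3 = 9/3 = 3

3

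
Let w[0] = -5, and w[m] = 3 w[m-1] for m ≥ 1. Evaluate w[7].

-10935

w[1] = 3·(-5) = -15
w[2] = 3·(-15) = -45
w[3] = 3·(-45) = -135
w[4] = 3·(-135) = -405
w[5] = 3·(-405) = -1215
w[6] = 3·(-1215) = -3645
w[7] = 3·(-3645) = -10935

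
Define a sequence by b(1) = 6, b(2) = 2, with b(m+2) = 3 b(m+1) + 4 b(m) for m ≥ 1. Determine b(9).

104862

b(3) = 3*2 + 4*6 = 30
b(4) = 3*30 + 4*2 = 98
b(5) = 3*98 + 4*30 = 414
b(6) = 3*414 + 4*98 = 1634
b(7) = 3*1634 + 4*414 = 6558
b(8) = 3*6558 + 4*1634 = 26210
b(9) = 3*26210 + 4*6558 = 104862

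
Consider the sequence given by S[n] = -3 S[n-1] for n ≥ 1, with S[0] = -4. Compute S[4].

-324

S[1] = -3·(-4) = 12
S[2] = -3·12 = -36
S[3] = -3·(-36) = 108
S[4] = -3·108 = -324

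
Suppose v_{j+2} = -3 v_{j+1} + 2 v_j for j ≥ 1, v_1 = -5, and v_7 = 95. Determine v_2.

Let v_2 = y.
v_3 = -10 - 3y
v_4 = 30 + 11y
v_5 = -110 - 39y
v_6 = 390 + 139y
v_7 = -1390 - 495y
So -1390 - 495y = 95, giving y = -3.

-3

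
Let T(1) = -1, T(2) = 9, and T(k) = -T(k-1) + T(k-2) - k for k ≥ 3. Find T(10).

T(3) = -9 + (-1) - 3 = -13
T(4) = -(-13) + 9 - 4 = 18
T(5) = -18 + (-13) - 5 = -36
T(6) = -(-36) + 18 - 6 = 48
T(7) = -48 + (-36) - 7 = -91
T(8) = -(-91) + 48 - 8 = 131
T(9) = -131 + (-91) - 9 = -231
T(10) = -(-231) + 131 - 10 = 352

352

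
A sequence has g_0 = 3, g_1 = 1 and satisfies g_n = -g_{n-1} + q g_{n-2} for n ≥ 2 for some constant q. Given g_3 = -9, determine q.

5

g_2 = -1 + 3q
g_3 = 1 - 2q
So 1 - 2q = -9, giving q = 5.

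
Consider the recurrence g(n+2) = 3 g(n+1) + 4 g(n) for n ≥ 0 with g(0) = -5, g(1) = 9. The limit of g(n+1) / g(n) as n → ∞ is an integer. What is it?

The characteristic equation is r^2 - 3r - 4 = 0, which factors as (r - 4)(r + 1) = 0.
So the roots are 4 and -1. Since |4| > |-1| and the coefficient of 4^n is non-zero, the ratio tends to 4.

4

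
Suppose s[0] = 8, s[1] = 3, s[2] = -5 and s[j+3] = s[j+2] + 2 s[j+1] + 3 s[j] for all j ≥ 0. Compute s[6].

s[3] = (-5) + 2·3 + 3·8 = 25
s[4] = 25 + 2·(-5) + 3·3 = 24
s[5] = 24 + 2·25 + 3·(-5) = 59
s[6] = 59 + 2·24 + 3·25 = 182

182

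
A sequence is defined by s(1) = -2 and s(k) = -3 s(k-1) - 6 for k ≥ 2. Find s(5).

s(2) = -3*(-2) - 6 = 0
s(3) = -3*0 - 6 = -6
s(4) = -3*(-6) - 6 = 12
s(5) = -3*12 - 6 = -42

-42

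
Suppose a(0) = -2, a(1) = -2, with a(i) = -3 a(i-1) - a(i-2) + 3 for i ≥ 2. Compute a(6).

a(2) = -3·(-2) - (-2) + 3 = 11
a(3) = -3·11 - (-2) + 3 = -28
a(4) = -3·(-28) - 11 + 3 = 76
a(5) = -3·76 - (-28) + 3 = -197
a(6) = -3·(-197) - 76 + 3 = 518

518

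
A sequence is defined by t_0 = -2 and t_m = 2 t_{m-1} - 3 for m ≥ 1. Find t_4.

-77

t_1 = 2(-2) - 3 = -7
t_2 = 2(-7) - 3 = -17
t_3 = 2(-17) - 3 = -37
t_4 = 2(-37) - 3 = -77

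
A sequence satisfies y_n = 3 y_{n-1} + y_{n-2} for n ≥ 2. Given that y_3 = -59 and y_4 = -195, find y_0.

-3

Rearranging, y_{n-2} = y_n - 3 y_{n-1}.
y_2 = -195 - 3(-59) = -18
y_1 = -59 - 3(-18) = -5
y_0 = -18 - 3(-5) = -3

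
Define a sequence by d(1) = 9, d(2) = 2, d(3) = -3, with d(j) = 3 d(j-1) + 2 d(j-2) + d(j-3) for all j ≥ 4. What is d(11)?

d(4) = 3*(-3) + 2*2 + 9 = 4
d(5) = 3*4 + 2*(-3) + 2 = 8
d(6) = 3*8 + 2*4 + (-3) = 29
d(7) = 3*29 + 2*8 + 4 = 107
d(8) = 3*107 + 2*29 + 8 = 387
d(9) = 3*387 + 2*107 + 29 = 1404
d(10) = 3*1404 + 2*387 + 107 = 5093
d(11) = 3*5093 + 2*1404 + 387 = 18474

18474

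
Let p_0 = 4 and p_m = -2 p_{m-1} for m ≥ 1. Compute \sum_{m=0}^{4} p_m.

p_1 = -2*4 = -8
p_2 = -2*(-8) = 16
p_3 = -2*16 = -32
p_4 = -2*(-32) = 64
Sum = 4 + (-8) + 16 + (-32) + 64 = 44

44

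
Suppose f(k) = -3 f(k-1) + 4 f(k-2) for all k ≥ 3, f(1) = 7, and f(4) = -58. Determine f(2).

2

Let f(2) = y.
f(3) = 28 - 3y
f(4) = -84 + 13y
So -84 + 13y = -58, giving y = 2.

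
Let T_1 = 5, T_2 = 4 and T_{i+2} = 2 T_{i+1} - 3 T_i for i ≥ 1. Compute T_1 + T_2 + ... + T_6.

-39

T_3 = 2(4) - 3(5) = -7
T_4 = 2(-7) - 3(4) = -26
T_5 = 2(-26) - 3(-7) = -31
T_6 = 2(-31) - 3(-26) = 16
Sum = 5 + 4 + (-7) + (-26) + (-31) + 16 = -39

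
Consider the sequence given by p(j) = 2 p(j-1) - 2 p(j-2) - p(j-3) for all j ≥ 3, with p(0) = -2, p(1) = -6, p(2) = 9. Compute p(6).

-74

p(3) = 2·9 - 2·(-6) - (-2) = 32
p(4) = 2·32 - 2·9 - (-6) = 52
p(5) = 2·52 - 2·32 - 9 = 31
p(6) = 2·31 - 2·52 - 32 = -74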